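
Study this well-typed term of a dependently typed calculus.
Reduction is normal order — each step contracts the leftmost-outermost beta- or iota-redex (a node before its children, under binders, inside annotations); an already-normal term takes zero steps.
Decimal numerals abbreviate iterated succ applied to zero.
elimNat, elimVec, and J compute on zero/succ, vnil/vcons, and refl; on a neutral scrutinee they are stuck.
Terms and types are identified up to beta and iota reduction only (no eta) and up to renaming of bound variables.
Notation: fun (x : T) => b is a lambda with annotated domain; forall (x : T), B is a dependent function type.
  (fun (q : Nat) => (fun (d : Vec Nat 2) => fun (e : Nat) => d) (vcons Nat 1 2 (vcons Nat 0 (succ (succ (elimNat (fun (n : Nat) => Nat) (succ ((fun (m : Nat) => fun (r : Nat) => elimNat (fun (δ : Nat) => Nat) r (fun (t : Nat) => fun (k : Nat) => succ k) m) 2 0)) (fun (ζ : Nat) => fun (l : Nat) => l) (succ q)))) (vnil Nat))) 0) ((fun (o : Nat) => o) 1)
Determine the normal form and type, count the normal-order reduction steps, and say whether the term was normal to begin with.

reduced normal form:
  vcons Nat 1 2 (vcons Nat 0 5 (vnil Nat))
type:
  Vec Nat 2
steps to reach normal form (normal order): 20
already normal: no
first contracted redex: a beta-redex


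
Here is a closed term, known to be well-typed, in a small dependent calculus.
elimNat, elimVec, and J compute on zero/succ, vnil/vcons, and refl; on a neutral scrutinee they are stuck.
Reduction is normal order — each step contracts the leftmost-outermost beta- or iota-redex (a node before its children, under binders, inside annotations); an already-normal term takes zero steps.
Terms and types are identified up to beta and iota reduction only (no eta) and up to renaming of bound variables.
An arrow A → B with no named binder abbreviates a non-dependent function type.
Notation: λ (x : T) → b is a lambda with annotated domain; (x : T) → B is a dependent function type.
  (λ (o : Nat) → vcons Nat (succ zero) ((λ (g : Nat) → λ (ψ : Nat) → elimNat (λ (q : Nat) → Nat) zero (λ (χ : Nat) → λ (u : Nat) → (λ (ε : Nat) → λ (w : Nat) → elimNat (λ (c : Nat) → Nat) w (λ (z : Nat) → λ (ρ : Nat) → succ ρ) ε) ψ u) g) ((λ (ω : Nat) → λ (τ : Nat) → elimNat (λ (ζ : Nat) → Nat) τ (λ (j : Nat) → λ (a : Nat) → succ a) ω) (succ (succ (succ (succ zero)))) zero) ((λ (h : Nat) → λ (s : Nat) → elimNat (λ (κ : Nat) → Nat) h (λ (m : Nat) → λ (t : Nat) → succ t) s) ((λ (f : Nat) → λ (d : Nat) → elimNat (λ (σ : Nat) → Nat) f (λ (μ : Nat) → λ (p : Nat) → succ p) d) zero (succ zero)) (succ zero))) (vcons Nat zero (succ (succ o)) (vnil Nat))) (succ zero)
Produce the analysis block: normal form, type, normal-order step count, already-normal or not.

reduced normal form:
  vcons Nat (succ zero) (succ (succ (succ (succ (succ (succ (succ (succ zero)))))))) (vcons Nat zero (succ (succ (succ zero))) (vnil Nat))
inferred type:
  Vec Nat (succ (succ zero))
reduction steps (normal order): 52
term was already normal: no
first contracted redex: a beta-redex


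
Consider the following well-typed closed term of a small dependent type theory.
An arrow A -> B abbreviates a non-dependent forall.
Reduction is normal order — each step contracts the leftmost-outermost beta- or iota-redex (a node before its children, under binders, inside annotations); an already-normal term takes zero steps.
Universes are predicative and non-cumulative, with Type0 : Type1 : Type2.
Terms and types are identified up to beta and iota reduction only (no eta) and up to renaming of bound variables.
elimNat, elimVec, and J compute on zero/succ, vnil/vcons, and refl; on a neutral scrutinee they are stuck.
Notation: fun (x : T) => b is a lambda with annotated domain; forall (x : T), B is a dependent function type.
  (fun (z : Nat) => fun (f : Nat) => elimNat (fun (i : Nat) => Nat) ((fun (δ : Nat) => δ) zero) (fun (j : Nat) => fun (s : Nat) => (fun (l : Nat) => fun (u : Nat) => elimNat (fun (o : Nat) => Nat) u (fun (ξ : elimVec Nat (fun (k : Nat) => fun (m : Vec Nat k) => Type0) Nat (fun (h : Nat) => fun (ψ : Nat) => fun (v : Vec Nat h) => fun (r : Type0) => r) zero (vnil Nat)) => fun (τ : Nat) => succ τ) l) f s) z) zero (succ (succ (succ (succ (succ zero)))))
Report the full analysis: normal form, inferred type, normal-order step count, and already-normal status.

normal form:
  zero
the term's type:
  Nat
steps to reach normal form (normal order): 4
term was already normal: no
first redex: a beta-redex


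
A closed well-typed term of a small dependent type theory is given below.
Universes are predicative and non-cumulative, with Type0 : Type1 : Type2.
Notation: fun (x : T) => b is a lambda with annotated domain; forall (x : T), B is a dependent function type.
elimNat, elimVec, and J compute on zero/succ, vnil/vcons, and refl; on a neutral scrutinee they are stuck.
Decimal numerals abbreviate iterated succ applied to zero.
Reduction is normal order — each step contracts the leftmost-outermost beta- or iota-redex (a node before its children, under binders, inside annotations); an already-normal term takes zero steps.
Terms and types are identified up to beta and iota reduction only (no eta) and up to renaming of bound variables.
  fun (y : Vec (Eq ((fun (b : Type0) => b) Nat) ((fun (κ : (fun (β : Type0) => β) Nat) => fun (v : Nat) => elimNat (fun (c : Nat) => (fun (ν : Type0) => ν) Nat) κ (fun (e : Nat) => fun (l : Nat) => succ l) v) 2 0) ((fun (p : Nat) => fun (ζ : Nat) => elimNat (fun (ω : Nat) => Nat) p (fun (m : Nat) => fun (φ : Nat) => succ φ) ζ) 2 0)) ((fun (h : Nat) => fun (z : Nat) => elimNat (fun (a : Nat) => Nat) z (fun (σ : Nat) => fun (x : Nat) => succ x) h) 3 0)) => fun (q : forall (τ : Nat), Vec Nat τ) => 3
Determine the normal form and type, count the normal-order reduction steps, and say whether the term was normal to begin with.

resulting normal form:
  fun (y : Vec (Eq Nat 2 2) 3) => fun (b : forall (κ : Nat), Vec Nat κ) => 3
inferred type:
  forall (y : Vec (Eq Nat 2 2) 3), forall (b : forall (κ : Nat), Vec Nat κ), Nat
normal-order step count: 19
already normal: no
first contracted redex: a beta-redex


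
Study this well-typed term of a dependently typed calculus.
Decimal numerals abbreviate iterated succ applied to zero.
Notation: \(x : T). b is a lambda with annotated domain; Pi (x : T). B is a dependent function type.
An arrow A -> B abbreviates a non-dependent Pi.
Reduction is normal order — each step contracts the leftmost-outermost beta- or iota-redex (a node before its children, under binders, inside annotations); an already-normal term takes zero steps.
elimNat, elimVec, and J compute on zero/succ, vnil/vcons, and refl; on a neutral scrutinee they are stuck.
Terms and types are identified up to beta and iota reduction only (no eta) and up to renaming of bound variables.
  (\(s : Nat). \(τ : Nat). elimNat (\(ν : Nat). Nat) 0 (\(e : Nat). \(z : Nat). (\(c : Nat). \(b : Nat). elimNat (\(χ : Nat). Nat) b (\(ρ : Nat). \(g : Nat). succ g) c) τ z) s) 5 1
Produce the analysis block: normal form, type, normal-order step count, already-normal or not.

resulting normal form:
  5
the term's type:
  Nat
normal-order step count: 48
already normal: no
first contracted redex: a beta-redex


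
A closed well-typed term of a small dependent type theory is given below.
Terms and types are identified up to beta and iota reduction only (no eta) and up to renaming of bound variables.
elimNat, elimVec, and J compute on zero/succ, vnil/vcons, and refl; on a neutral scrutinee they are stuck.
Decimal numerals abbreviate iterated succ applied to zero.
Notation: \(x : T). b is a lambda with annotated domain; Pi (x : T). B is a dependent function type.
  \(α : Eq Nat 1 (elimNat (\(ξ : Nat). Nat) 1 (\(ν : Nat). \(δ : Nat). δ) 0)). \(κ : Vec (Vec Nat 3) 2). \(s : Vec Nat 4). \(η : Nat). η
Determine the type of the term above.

inferred type:
  Pi (α : Eq Nat 1 1). Pi (ξ : Vec (Vec Nat 3) 2). Pi (ν : Vec Nat 4). Pi (δ : Nat). Nat


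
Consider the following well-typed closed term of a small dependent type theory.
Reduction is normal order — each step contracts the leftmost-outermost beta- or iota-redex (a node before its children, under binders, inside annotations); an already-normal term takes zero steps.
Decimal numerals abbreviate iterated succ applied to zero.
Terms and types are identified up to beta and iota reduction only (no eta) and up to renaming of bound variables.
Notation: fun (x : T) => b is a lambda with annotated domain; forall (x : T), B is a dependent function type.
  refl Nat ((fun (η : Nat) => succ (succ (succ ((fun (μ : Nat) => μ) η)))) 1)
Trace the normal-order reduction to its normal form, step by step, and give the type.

reduction (normal order):
  refl Nat ((fun (η : Nat) => succ (succ (succ ((fun (μ : Nat) => μ) η)))) 1)
  ~> refl Nat (succ (succ (succ ((fun (η : Nat) => η) 1))))
  ~> refl Nat 4
inferred type:
  Eq Nat 4 4


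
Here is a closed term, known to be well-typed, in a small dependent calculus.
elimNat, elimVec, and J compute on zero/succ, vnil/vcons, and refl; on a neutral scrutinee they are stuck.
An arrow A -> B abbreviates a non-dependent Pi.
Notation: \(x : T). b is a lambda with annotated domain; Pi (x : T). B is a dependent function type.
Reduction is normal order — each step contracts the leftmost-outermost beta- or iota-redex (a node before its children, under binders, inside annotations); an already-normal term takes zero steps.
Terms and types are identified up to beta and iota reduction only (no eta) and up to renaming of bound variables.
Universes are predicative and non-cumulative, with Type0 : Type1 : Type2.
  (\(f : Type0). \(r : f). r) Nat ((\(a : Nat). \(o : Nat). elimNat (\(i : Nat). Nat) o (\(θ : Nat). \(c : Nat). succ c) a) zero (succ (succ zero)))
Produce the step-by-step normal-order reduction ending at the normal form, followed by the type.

normal-order reduction sequence:
  (\(f : Type0). \(r : f). r) Nat ((\(a : Nat). \(o : Nat). elimNat (\(i : Nat). Nat) o (\(θ : Nat). \(c : Nat). succ c) a) zero (succ (succ zero)))
  ~> (\(f : Nat). f) ((\(r : Nat). \(a : Nat). elimNat (\(o : Nat). Nat) a (\(i : Nat). \(θ : Nat). succ θ) r) zero (succ (succ zero)))
  ~> (\(f : Nat). \(r : Nat). elimNat (\(a : Nat). Nat) r (\(o : Nat). \(i : Nat). succ i) f) zero (succ (succ zero))
  ~> (\(f : Nat). elimNat (\(r : Nat). Nat) f (\(a : Nat). \(o : Nat). succ o) zero) (succ (succ zero))
  ~> elimNat (\(f : Nat). Nat) (succ (succ zero)) (\(r : Nat). \(a : Nat). succ a) zero
  ~> succ (succ zero)
inferred type:
  Nat


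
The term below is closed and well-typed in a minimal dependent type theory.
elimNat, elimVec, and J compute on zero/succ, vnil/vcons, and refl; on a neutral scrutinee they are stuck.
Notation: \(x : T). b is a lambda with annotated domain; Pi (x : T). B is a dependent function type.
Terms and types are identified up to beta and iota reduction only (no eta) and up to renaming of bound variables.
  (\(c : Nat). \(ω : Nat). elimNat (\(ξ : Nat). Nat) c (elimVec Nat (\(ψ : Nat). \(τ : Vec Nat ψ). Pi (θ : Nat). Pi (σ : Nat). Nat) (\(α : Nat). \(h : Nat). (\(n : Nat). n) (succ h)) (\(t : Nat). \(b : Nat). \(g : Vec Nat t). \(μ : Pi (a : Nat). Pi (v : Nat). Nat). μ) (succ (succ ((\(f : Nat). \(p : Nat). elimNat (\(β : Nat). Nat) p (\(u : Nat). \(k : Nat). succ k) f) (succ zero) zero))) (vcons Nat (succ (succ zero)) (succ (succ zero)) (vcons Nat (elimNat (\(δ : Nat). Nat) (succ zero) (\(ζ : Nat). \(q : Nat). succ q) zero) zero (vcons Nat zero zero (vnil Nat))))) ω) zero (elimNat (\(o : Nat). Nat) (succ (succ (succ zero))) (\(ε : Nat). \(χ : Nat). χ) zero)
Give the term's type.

type:
  Nat


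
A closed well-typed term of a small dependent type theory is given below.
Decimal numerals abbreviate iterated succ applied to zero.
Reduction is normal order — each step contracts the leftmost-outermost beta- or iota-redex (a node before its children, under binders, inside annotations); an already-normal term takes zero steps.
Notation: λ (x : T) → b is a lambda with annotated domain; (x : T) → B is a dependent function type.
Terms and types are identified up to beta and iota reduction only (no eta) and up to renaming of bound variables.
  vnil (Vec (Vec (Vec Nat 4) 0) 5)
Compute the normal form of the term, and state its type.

resulting normal form:
  vnil (Vec (Vec (Vec Nat 4) 0) 5)
type:
  Vec (Vec (Vec (Vec Nat 4) 0) 5) 0
observation: the term is already in normal form.


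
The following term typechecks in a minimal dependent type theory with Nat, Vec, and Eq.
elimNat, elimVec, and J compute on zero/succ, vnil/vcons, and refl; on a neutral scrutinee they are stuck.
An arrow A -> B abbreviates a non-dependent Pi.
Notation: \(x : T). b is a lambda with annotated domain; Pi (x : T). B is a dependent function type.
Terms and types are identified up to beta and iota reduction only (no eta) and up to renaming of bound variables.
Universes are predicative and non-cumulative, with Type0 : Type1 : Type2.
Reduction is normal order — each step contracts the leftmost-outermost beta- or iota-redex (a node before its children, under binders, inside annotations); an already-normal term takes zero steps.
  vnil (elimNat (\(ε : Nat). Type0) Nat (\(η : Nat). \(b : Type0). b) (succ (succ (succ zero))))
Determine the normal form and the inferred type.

resulting normal form:
  vnil Nat
type:
  Vec Nat zero
observation: 10 normal-order steps normalize the term, beginning with an elimNat iota-redex.


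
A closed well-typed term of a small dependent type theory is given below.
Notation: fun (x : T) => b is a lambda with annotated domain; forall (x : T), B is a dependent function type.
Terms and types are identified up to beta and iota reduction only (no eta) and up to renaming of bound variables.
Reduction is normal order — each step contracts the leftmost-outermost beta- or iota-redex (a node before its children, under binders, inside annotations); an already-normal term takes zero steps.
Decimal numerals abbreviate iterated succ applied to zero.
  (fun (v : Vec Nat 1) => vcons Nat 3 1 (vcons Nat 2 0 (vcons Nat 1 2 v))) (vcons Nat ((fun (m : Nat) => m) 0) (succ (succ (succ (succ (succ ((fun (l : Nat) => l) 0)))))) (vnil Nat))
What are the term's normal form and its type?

resulting normal form:
  vcons Nat 3 1 (vcons Nat 2 0 (vcons Nat 1 2 (vcons Nat 0 5 (vnil Nat))))
type:
  Vec Nat 4
observation: the first redex contracted is a beta-redex; the normal form is reached in 3 normal-order steps.


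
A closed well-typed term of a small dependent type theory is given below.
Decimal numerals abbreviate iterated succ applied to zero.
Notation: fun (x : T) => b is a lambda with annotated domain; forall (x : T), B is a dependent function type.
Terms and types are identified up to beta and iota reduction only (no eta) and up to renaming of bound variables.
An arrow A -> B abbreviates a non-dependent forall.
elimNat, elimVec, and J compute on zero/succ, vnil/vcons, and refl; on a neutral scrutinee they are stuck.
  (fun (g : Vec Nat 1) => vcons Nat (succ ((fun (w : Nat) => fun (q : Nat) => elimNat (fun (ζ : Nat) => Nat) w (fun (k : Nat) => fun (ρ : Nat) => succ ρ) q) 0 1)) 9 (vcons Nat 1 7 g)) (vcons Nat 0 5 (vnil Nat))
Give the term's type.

the term's type:
  Vec Nat 3


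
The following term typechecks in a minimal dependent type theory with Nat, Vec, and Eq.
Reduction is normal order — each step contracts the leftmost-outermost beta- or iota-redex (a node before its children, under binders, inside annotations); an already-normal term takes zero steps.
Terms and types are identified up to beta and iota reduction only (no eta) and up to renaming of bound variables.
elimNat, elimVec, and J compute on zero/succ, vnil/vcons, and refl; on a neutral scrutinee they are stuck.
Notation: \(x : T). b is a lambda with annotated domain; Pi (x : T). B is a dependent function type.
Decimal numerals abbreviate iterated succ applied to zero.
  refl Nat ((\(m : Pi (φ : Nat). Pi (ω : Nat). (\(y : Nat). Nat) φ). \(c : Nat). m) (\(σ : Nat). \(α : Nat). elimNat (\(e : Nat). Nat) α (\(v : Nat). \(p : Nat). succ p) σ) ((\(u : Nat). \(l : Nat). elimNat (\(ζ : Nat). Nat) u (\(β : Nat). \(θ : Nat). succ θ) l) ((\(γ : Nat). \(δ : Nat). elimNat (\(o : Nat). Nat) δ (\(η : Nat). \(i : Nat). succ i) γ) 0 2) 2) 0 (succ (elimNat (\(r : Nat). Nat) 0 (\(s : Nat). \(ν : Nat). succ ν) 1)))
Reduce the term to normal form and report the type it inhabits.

reduced normal form:
  refl Nat 2
type:
  Eq Nat 2 2
observation: the first redex contracted is a beta-redex; the normal form is reached in 9 normal-order steps.


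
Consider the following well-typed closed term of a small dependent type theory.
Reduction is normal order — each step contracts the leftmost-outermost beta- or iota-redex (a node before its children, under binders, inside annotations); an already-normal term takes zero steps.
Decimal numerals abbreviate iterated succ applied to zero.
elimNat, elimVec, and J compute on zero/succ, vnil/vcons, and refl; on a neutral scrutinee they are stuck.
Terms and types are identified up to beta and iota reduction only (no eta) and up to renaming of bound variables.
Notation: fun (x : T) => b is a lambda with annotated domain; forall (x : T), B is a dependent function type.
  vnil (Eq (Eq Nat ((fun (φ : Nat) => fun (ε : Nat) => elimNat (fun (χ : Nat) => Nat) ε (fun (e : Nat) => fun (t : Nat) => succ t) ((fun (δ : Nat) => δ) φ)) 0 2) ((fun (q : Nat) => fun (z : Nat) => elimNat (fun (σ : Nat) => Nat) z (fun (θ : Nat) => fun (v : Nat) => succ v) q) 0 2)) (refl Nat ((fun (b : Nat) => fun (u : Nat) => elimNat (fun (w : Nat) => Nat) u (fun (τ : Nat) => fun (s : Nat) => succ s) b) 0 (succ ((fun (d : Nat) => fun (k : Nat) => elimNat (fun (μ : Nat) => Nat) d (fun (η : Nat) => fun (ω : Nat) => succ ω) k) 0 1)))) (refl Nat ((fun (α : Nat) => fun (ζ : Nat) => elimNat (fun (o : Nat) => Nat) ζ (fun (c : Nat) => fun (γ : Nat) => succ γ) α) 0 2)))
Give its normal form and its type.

normal form:
  vnil (Eq (Eq Nat 2 2) (refl Nat 2) (refl Nat 2))
type:
  Vec (Eq (Eq Nat 2 2) (refl Nat 2) (refl Nat 2)) 0
observation: the term reaches its normal form after 19 normal-order steps.


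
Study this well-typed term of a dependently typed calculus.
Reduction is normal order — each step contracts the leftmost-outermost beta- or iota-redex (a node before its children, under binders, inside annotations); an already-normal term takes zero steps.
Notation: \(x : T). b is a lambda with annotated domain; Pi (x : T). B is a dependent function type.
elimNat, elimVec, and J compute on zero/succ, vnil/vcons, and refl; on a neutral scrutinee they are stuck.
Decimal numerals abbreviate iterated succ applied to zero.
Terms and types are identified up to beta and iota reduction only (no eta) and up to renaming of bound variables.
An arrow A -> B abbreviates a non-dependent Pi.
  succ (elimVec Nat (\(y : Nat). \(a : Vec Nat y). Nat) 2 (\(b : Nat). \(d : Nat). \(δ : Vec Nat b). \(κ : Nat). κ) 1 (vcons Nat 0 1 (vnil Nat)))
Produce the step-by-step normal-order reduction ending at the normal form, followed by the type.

reduction (normal order):
  succ (elimVec Nat (\(y : Nat). \(a : Vec Nat y). Nat) 2 (\(b : Nat). \(d : Nat). \(δ : Vec Nat b). \(κ : Nat). κ) 1 (vcons Nat 0 1 (vnil Nat)))
  ~> succ ((\(y : Nat). \(a : Nat). \(b : Vec Nat y). \(d : Nat). d) 0 1 (vnil Nat) (elimVec Nat (\(δ : Nat). \(κ : Vec Nat δ). Nat) 2 (\(s : Nat). \(c : Nat). \(ω : Vec Nat s). \(i : Nat). i) 0 (vnil Nat)))
  ~> succ ((\(y : Nat). \(a : Vec Nat 0). \(b : Nat). b) 1 (vnil Nat) (elimVec Nat (\(d : Nat). \(δ : Vec Nat d). Nat) 2 (\(κ : Nat). \(s : Nat). \(c : Vec Nat κ). \(ω : Nat). ω) 0 (vnil Nat)))
  ~> succ ((\(y : Vec Nat 0). \(a : Nat). a) (vnil Nat) (elimVec Nat (\(b : Nat). \(d : Vec Nat b). Nat) 2 (\(δ : Nat). \(κ : Nat). \(s : Vec Nat δ). \(c : Nat). c) 0 (vnil Nat)))
  ~> succ ((\(y : Nat). y) (elimVec Nat (\(a : Nat). \(b : Vec Nat a). Nat) 2 (\(d : Nat). \(δ : Nat). \(κ : Vec Nat d). \(s : Nat). s) 0 (vnil Nat)))
  ~> succ (elimVec Nat (\(y : Nat). \(a : Vec Nat y). Nat) 2 (\(b : Nat). \(d : Nat). \(δ : Vec Nat b). \(κ : Nat). κ) 0 (vnil Nat))
  ~> 3
type:
  Nat


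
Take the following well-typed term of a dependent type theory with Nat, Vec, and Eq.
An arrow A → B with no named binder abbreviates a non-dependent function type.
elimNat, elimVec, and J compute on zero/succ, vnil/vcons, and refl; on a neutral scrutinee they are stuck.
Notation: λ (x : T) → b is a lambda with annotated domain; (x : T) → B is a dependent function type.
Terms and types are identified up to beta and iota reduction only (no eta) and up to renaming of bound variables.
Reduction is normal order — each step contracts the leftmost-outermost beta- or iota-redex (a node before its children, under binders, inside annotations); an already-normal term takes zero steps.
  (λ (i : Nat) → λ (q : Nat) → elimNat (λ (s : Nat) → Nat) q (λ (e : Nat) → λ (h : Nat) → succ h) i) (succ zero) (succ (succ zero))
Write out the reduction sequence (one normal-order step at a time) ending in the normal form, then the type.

reduction (normal order):
  (λ (i : Nat) → λ (q : Nat) → elimNat (λ (s : Nat) → Nat) q (λ (e : Nat) → λ (h : Nat) → succ h) i) (succ zero) (succ (succ zero))
  ~> (λ (i : Nat) → elimNat (λ (q : Nat) → Nat) i (λ (s : Nat) → λ (e : Nat) → succ e) (succ zero)) (succ (succ zero))
  ~> elimNat (λ (i : Nat) → Nat) (succ (succ zero)) (λ (q : Nat) → λ (s : Nat) → succ s) (succ zero)
  ~> (λ (i : Nat) → λ (q : Nat) → succ q) zero (elimNat (λ (s : Nat) → Nat) (succ (succ zero)) (λ (e : Nat) → λ (h : Nat) → succ h) zero)
  ~> (λ (i : Nat) → succ i) (elimNat (λ (q : Nat) → Nat) (succ (succ zero)) (λ (s : Nat) → λ (e : Nat) → succ e) zero)
  ~> succ (elimNat (λ (i : Nat) → Nat) (succ (succ zero)) (λ (q : Nat) → λ (s : Nat) → succ s) zero)
  ~> succ (succ (succ zero))
type:
  Nat


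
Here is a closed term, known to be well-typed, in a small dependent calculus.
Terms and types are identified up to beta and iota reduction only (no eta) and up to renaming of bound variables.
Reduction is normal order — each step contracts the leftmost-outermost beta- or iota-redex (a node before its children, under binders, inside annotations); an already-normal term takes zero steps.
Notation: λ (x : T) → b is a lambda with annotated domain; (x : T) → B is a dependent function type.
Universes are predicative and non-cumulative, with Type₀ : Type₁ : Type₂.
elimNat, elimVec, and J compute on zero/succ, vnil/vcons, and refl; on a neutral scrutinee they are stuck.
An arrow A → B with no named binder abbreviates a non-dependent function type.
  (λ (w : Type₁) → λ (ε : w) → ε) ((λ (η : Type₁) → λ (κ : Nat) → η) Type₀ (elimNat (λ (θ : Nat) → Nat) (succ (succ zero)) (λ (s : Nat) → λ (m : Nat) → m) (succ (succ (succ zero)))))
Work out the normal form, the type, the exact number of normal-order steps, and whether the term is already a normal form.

resulting normal form:
  λ (w : Type₀) → w
the term's type:
  Type₀ → Type₀
normal-order step count: 3
already normal: no
first redex: a beta-redex


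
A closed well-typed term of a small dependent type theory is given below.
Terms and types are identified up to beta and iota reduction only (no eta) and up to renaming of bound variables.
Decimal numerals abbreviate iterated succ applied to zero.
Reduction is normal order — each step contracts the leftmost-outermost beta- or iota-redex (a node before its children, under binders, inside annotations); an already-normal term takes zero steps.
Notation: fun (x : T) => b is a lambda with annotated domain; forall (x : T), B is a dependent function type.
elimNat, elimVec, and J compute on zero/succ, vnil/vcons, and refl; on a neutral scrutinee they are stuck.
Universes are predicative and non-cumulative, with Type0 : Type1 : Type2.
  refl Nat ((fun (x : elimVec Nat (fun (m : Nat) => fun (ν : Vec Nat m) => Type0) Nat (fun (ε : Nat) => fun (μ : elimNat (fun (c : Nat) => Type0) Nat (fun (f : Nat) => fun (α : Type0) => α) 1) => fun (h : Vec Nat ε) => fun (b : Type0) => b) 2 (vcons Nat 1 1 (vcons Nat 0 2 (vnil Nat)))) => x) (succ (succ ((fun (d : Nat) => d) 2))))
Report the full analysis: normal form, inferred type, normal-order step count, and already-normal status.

reduced normal form:
  refl Nat 4
inferred type:
  Eq Nat 4 4
reduction steps (normal order): 2
already normal: no
first contracted redex: a beta-redex


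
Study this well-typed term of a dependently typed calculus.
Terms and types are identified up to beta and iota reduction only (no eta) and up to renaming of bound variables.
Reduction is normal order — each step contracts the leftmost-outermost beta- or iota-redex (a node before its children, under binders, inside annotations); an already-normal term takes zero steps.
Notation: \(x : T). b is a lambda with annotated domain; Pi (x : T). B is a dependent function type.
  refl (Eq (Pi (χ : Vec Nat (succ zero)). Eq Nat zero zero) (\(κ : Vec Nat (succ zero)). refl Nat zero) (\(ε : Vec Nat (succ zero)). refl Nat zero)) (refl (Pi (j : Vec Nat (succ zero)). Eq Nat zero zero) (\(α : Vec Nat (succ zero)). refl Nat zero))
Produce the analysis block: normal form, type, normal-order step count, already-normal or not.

normal form:
  refl (Eq (Pi (χ : Vec Nat (succ zero)). Eq Nat zero zero) (\(κ : Vec Nat (succ zero)). refl Nat zero) (\(ε : Vec Nat (succ zero)). refl Nat zero)) (refl (Pi (j : Vec Nat (succ zero)). Eq Nat zero zero) (\(α : Vec Nat (succ zero)). refl Nat zero))
type:
  Eq (Eq (Pi (χ : Vec Nat (succ zero)). Eq Nat zero zero) (\(κ : Vec Nat (succ zero)). refl Nat zero) (\(ε : Vec Nat (succ zero)). refl Nat zero)) (refl (Pi (j : Vec Nat (succ zero)). Eq Nat zero zero) (\(α : Vec Nat (succ zero)). refl Nat zero)) (refl (Pi (τ : Vec Nat (succ zero)). Eq Nat zero zero) (\(y : Vec Nat (succ zero)). refl Nat zero))
reduction steps (normal order): 0
term was already normal: yes


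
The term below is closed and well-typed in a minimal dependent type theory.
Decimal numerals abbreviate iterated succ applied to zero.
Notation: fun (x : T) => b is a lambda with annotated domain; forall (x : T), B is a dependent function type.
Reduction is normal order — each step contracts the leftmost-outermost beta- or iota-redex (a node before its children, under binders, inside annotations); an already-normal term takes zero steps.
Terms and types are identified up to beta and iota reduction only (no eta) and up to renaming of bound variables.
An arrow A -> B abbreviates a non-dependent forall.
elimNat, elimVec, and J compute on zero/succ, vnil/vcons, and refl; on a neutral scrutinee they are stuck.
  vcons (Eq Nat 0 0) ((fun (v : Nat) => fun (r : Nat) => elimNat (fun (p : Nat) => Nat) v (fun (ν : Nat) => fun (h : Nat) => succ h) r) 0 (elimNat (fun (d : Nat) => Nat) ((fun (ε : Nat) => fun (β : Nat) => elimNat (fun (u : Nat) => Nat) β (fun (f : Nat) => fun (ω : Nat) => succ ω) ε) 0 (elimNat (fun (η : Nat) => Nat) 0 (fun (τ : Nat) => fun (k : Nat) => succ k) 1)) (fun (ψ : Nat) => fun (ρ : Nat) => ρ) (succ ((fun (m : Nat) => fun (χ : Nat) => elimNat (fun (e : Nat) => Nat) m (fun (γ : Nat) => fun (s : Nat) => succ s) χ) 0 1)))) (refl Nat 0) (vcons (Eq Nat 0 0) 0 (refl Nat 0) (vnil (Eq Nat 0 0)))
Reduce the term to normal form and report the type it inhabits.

normal form:
  vcons (Eq Nat 0 0) 1 (refl Nat 0) (vcons (Eq Nat 0 0) 0 (refl Nat 0) (vnil (Eq Nat 0 0)))
type:
  Vec (Eq Nat 0 0) 2


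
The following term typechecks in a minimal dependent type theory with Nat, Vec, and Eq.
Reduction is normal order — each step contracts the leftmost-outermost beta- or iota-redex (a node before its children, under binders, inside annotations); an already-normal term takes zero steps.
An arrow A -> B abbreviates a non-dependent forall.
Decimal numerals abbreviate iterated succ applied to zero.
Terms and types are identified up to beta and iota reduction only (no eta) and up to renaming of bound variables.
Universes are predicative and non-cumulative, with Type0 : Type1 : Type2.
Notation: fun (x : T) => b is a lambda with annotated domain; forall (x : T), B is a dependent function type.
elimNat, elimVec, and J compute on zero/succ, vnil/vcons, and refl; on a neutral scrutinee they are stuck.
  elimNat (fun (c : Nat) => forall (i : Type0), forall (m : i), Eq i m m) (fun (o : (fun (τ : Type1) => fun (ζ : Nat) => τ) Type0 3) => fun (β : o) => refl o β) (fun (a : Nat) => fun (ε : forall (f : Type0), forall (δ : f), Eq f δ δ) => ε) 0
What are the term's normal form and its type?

reduced normal form:
  fun (c : Type0) => fun (i : c) => refl c i
type:
  forall (c : Type0), forall (i : c), Eq c i i
observation: the term reaches its normal form after 3 normal-order steps.


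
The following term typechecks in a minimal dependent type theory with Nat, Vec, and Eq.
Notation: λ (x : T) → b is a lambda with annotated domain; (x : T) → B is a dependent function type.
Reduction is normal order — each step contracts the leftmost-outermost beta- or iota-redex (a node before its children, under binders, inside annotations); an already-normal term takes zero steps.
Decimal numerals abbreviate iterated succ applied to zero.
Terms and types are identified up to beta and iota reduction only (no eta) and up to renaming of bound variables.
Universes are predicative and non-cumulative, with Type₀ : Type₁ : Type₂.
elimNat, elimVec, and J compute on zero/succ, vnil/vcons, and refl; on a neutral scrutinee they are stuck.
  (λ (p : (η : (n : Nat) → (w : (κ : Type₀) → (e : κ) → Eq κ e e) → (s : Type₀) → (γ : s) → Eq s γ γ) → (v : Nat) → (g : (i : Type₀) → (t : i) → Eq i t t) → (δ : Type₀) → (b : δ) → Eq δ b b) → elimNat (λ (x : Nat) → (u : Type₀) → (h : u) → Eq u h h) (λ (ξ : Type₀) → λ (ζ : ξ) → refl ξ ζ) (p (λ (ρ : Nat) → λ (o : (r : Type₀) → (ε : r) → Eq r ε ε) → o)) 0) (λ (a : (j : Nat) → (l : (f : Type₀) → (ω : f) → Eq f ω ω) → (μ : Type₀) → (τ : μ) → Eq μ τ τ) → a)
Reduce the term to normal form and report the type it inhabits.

normal form:
  λ (p : Type₀) → λ (η : p) → refl p η
the term's type:
  (p : Type₀) → (η : p) → Eq p η η


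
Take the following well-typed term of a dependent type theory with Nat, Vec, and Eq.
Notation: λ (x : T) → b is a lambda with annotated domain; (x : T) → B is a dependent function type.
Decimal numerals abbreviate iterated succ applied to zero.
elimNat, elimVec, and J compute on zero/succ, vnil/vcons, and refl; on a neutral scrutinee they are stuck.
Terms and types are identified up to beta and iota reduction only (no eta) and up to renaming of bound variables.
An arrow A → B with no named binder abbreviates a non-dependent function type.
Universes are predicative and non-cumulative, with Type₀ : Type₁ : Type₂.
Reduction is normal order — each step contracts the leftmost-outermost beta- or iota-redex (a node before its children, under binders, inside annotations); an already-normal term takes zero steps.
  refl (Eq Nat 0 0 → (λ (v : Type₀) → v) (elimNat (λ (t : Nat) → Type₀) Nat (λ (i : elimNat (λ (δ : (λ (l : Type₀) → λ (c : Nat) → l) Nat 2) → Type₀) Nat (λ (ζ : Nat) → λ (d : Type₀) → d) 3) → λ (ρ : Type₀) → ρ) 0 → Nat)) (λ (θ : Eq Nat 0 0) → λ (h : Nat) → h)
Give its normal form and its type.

resulting normal form:
  refl (Eq Nat 0 0 → Nat → Nat) (λ (v : Eq Nat 0 0) → λ (t : Nat) → t)
the term's type:
  Eq (Eq Nat 0 0 → Nat → Nat) (λ (v : Eq Nat 0 0) → λ (t : Nat) → t) (λ (i : Eq Nat 0 0) → λ (δ : Nat) → δ)
observation: 2 normal-order steps normalize the term, beginning with a beta-redex.


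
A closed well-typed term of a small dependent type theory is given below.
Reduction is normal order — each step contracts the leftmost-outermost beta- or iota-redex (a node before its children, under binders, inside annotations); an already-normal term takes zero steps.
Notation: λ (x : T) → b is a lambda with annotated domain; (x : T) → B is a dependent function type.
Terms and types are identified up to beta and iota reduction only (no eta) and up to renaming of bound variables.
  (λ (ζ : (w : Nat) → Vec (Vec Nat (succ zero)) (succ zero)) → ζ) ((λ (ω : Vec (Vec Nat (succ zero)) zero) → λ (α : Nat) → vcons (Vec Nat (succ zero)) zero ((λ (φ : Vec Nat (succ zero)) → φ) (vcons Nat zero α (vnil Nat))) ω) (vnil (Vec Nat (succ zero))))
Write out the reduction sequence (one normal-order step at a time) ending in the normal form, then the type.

normal-order reduction sequence:
  (λ (ζ : (w : Nat) → Vec (Vec Nat (succ zero)) (succ zero)) → ζ) ((λ (ω : Vec (Vec Nat (succ zero)) zero) → λ (α : Nat) → vcons (Vec Nat (succ zero)) zero ((λ (φ : Vec Nat (succ zero)) → φ) (vcons Nat zero α (vnil Nat))) ω) (vnil (Vec Nat (succ zero))))
  ~> (λ (ζ : Vec (Vec Nat (succ zero)) zero) → λ (w : Nat) → vcons (Vec Nat (succ zero)) zero ((λ (ω : Vec Nat (succ zero)) → ω) (vcons Nat zero w (vnil Nat))) ζ) (vnil (Vec Nat (succ zero)))
  ~> λ (ζ : Nat) → vcons (Vec Nat (succ zero)) zero ((λ (w : Vec Nat (succ zero)) → w) (vcons Nat zero ζ (vnil Nat))) (vnil (Vec Nat (succ zero)))
  ~> λ (ζ : Nat) → vcons (Vec Nat (succ zero)) zero (vcons Nat zero ζ (vnil Nat)) (vnil (Vec Nat (succ zero)))
the term's type:
  (ζ : Nat) → Vec (Vec Nat (succ zero)) (succ zero)


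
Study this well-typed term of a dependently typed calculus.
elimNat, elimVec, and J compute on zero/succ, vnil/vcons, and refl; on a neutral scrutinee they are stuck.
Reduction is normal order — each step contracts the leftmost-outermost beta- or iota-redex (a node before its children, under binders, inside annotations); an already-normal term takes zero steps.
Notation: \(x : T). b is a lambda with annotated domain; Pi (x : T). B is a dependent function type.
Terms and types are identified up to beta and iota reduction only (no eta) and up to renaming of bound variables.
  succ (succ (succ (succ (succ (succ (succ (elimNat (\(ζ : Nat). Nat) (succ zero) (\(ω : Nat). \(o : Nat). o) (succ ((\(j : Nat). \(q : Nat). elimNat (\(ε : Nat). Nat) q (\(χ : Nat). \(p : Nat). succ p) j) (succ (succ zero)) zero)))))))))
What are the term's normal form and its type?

reduced normal form:
  succ (succ (succ (succ (succ (succ (succ (succ zero)))))))
the term's type:
  Nat


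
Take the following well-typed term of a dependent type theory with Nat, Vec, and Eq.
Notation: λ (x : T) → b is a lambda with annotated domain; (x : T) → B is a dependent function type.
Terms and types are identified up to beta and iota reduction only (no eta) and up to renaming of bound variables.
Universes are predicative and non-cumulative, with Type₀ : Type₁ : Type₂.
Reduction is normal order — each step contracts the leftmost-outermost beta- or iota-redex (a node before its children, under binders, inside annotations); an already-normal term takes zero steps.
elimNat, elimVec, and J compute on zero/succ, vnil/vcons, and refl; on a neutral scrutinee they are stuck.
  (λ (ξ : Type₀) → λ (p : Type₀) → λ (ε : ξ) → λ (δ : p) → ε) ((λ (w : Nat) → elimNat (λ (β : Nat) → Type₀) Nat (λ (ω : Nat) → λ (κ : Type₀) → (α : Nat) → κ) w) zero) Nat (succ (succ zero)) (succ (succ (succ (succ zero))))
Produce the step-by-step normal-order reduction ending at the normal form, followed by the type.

reduction (normal order):
  (λ (ξ : Type₀) → λ (p : Type₀) → λ (ε : ξ) → λ (δ : p) → ε) ((λ (w : Nat) → elimNat (λ (β : Nat) → Type₀) Nat (λ (ω : Nat) → λ (κ : Type₀) → (α : Nat) → κ) w) zero) Nat (succ (succ zero)) (succ (succ (succ (succ zero))))
  ~> (λ (ξ : Type₀) → λ (p : (λ (ε : Nat) → elimNat (λ (δ : Nat) → Type₀) Nat (λ (w : Nat) → λ (β : Type₀) → (ω : Nat) → β) ε) zero) → λ (κ : ξ) → p) Nat (succ (succ zero)) (succ (succ (succ (succ zero))))
  ~> (λ (ξ : (λ (p : Nat) → elimNat (λ (ε : Nat) → Type₀) Nat (λ (δ : Nat) → λ (w : Type₀) → (β : Nat) → w) p) zero) → λ (ω : Nat) → ξ) (succ (succ zero)) (succ (succ (succ (succ zero))))
  ~> (λ (ξ : Nat) → succ (succ zero)) (succ (succ (succ (succ zero))))
  ~> succ (succ zero)
type:
  Nat


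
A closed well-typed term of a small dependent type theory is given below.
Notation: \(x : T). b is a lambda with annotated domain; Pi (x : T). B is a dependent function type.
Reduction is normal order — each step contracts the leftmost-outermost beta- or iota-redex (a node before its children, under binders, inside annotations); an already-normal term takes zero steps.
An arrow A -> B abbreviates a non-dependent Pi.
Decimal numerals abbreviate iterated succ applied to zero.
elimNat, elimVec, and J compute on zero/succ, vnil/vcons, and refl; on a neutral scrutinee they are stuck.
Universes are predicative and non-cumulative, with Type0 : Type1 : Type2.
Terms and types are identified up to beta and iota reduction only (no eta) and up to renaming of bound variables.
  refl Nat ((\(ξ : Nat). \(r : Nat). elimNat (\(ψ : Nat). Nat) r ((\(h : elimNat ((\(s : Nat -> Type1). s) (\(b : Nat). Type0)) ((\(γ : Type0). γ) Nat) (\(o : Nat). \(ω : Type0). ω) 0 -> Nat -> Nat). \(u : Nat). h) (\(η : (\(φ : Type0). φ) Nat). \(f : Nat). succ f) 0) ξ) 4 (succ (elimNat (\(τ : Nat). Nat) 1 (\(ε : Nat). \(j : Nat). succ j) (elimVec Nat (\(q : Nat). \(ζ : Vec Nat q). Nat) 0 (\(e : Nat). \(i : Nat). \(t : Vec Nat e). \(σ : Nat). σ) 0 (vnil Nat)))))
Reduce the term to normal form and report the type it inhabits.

resulting normal form:
  refl Nat 6
type:
  Eq Nat 6 6


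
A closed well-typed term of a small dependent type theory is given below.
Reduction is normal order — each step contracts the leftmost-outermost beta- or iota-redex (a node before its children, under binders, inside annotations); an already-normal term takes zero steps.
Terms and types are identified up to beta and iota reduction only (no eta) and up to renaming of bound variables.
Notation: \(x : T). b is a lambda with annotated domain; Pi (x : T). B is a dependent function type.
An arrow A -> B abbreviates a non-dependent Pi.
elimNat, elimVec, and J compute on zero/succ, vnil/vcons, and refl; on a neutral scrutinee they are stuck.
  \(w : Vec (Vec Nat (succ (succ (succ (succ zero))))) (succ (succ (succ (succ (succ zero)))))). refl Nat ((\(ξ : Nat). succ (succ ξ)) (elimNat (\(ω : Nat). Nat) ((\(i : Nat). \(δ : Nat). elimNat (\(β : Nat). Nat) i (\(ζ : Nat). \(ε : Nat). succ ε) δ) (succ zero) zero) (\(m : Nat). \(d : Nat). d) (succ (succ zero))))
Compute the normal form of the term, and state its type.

resulting normal form:
  \(w : Vec (Vec Nat (succ (succ (succ (succ zero))))) (succ (succ (succ (succ (succ zero)))))). refl Nat (succ (succ (succ zero)))
inferred type:
  Vec (Vec Nat (succ (succ (succ (succ zero))))) (succ (succ (succ (succ (succ zero))))) -> Eq Nat (succ (succ (succ zero))) (succ (succ (succ zero)))


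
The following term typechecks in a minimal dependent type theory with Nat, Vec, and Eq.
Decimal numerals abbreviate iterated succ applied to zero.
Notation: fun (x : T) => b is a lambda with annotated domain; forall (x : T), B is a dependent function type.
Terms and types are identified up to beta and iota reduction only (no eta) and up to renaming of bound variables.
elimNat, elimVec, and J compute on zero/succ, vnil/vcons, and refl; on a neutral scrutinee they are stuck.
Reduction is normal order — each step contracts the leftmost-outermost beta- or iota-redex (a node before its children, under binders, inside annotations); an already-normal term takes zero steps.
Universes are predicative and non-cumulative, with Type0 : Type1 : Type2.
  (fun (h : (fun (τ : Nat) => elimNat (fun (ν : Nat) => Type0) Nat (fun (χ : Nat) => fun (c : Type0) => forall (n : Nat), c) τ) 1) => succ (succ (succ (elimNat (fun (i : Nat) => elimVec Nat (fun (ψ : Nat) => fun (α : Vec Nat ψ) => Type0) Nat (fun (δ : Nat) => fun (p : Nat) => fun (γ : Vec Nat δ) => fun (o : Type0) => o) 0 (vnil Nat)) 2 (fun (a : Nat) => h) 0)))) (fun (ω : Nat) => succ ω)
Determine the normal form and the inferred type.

resulting normal form:
  5
the term's type:
  Nat
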